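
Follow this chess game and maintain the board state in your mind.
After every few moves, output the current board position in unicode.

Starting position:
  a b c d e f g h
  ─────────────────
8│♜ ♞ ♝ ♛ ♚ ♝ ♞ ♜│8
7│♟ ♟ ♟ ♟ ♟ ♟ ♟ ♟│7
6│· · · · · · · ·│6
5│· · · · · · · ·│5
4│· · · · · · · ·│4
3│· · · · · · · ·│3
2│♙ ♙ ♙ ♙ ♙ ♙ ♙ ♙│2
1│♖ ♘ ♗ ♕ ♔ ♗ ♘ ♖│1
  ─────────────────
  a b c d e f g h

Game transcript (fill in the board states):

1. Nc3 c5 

  a b c d e f g h
  ─────────────────
8│♜ ♞ ♝ ♛ ♚ ♝ ♞ ♜│8
7│♟ ♟ · ♟ ♟ ♟ ♟ ♟│7
6│· · · · · · · ·│6
5│· · ♟ · · · · ·│5
4│· · · · · · · ·│4
3│· · ♘ · · · · ·│3
2│♙ ♙ ♙ ♙ ♙ ♙ ♙ ♙│2
1│♖ · ♗ ♕ ♔ ♗ ♘ ♖│1
  ─────────────────
  a b c d e f g h

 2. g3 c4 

  a b c d e f g h
  ─────────────────
8│♜ ♞ ♝ ♛ ♚ ♝ ♞ ♜│8
7│♟ ♟ · ♟ ♟ ♟ ♟ ♟│7
6│· · · · · · · ·│6
5│· · · · · · · ·│5
4│· · ♟ · · · · ·│4
3│· · ♘ · · · ♙ ·│3
2│♙ ♙ ♙ ♙ ♙ ♙ · ♙│2
1│♖ · ♗ ♕ ♔ ♗ ♘ ♖│1
  ─────────────────
  a b c d e f g h

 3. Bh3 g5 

  a b c d e f g h
  ─────────────────
8│♜ ♞ ♝ ♛ ♚ ♝ ♞ ♜│8
7│♟ ♟ · ♟ ♟ ♟ · ♟│7
6│· · · · · · · ·│6
5│· · · · · · ♟ ·│5
4│· · ♟ · · · · ·│4
3│· · ♘ · · · ♙ ♗│3
2│♙ ♙ ♙ ♙ ♙ ♙ · ♙│2
1│♖ · ♗ ♕ ♔ · ♘ ♖│1
  ─────────────────
  a b c d e f g h

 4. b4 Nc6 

  a b c d e f g h
  ─────────────────
8│♜ · ♝ ♛ ♚ ♝ ♞ ♜│8
7│♟ ♟ · ♟ ♟ ♟ · ♟│7
6│· · ♞ · · · · ·│6
5│· · · · · · ♟ ·│5
4│· ♙ ♟ · · · · ·│4
3│· · ♘ · · · ♙ ♗│3
2│♙ · ♙ ♙ ♙ ♙ · ♙│2
1│♖ · ♗ ♕ ♔ · ♘ ♖│1
  ─────────────────
  a b c d e f g h

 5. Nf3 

  a b c d e f g h
  ─────────────────
8│♜ · ♝ ♛ ♚ ♝ ♞ ♜│8
7│♟ ♟ · ♟ ♟ ♟ · ♟│7
6│· · ♞ · · · · ·│6
5│· · · · · · ♟ ·│5
4│· ♙ ♟ · · · · ·│4
3│· · ♘ · · ♘ ♙ ♗│3
2│♙ · ♙ ♙ ♙ ♙ · ♙│2
1│♖ · ♗ ♕ ♔ · · ♖│1
  ─────────────────
  a b c d e f g h


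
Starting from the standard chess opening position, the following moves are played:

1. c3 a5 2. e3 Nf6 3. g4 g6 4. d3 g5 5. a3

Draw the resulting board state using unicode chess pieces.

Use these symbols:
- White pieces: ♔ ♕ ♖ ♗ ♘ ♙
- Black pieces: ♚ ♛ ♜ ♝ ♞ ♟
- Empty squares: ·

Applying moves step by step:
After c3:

♜ ♞ ♝ ♛ ♚ ♝ ♞ ♜
♟ ♟ ♟ ♟ ♟ ♟ ♟ ♟
· · · · · · · ·
· · · · · · · ·
· · · · · · · ·
· · ♙ · · · · ·
♙ ♙ · ♙ ♙ ♙ ♙ ♙
♖ ♘ ♗ ♕ ♔ ♗ ♘ ♖


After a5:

♜ ♞ ♝ ♛ ♚ ♝ ♞ ♜
· ♟ ♟ ♟ ♟ ♟ ♟ ♟
· · · · · · · ·
♟ · · · · · · ·
· · · · · · · ·
· · ♙ · · · · ·
♙ ♙ · ♙ ♙ ♙ ♙ ♙
♖ ♘ ♗ ♕ ♔ ♗ ♘ ♖


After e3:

♜ ♞ ♝ ♛ ♚ ♝ ♞ ♜
· ♟ ♟ ♟ ♟ ♟ ♟ ♟
· · · · · · · ·
♟ · · · · · · ·
· · · · · · · ·
· · ♙ · ♙ · · ·
♙ ♙ · ♙ · ♙ ♙ ♙
♖ ♘ ♗ ♕ ♔ ♗ ♘ ♖


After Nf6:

♜ ♞ ♝ ♛ ♚ ♝ · ♜
· ♟ ♟ ♟ ♟ ♟ ♟ ♟
· · · · · ♞ · ·
♟ · · · · · · ·
· · · · · · · ·
· · ♙ · ♙ · · ·
♙ ♙ · ♙ · ♙ ♙ ♙
♖ ♘ ♗ ♕ ♔ ♗ ♘ ♖


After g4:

♜ ♞ ♝ ♛ ♚ ♝ · ♜
· ♟ ♟ ♟ ♟ ♟ ♟ ♟
· · · · · ♞ · ·
♟ · · · · · · ·
· · · · · · ♙ ·
· · ♙ · ♙ · · ·
♙ ♙ · ♙ · ♙ · ♙
♖ ♘ ♗ ♕ ♔ ♗ ♘ ♖


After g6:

♜ ♞ ♝ ♛ ♚ ♝ · ♜
· ♟ ♟ ♟ ♟ ♟ · ♟
· · · · · ♞ ♟ ·
♟ · · · · · · ·
· · · · · · ♙ ·
· · ♙ · ♙ · · ·
♙ ♙ · ♙ · ♙ · ♙
♖ ♘ ♗ ♕ ♔ ♗ ♘ ♖


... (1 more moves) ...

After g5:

♜ ♞ ♝ ♛ ♚ ♝ · ♜
· ♟ ♟ ♟ ♟ ♟ · ♟
· · · · · ♞ · ·
♟ · · · · · ♟ ·
· · · · · · ♙ ·
· · ♙ ♙ ♙ · · ·
♙ ♙ · · · ♙ · ♙
♖ ♘ ♗ ♕ ♔ ♗ ♘ ♖


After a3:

♜ ♞ ♝ ♛ ♚ ♝ · ♜
· ♟ ♟ ♟ ♟ ♟ · ♟
· · · · · ♞ · ·
♟ · · · · · ♟ ·
· · · · · · ♙ ·
♙ · ♙ ♙ ♙ · · ·
· ♙ · · · ♙ · ♙
♖ ♘ ♗ ♕ ♔ ♗ ♘ ♖



  a b c d e f g h
  ─────────────────
8│♜ ♞ ♝ ♛ ♚ ♝ · ♜│8
7│· ♟ ♟ ♟ ♟ ♟ · ♟│7
6│· · · · · ♞ · ·│6
5│♟ · · · · · ♟ ·│5
4│· · · · · · ♙ ·│4
3│♙ · ♙ ♙ ♙ · · ·│3
2│· ♙ · · · ♙ · ♙│2
1│♖ ♘ ♗ ♕ ♔ ♗ ♘ ♖│1
  ─────────────────
  a b c d e f g h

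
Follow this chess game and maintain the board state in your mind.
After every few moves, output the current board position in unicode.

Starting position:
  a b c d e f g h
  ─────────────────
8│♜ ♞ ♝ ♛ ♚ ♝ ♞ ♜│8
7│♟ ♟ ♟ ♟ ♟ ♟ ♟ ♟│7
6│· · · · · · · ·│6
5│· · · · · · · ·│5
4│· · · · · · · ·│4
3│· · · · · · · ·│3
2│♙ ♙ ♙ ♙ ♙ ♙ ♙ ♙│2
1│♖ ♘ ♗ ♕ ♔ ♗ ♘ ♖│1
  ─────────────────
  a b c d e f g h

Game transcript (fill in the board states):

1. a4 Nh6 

  a b c d e f g h
  ─────────────────
8│♜ ♞ ♝ ♛ ♚ ♝ · ♜│8
7│♟ ♟ ♟ ♟ ♟ ♟ ♟ ♟│7
6│· · · · · · · ♞│6
5│· · · · · · · ·│5
4│♙ · · · · · · ·│4
3│· · · · · · · ·│3
2│· ♙ ♙ ♙ ♙ ♙ ♙ ♙│2
1│♖ ♘ ♗ ♕ ♔ ♗ ♘ ♖│1
  ─────────────────
  a b c d e f g h

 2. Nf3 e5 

  a b c d e f g h
  ─────────────────
8│♜ ♞ ♝ ♛ ♚ ♝ · ♜│8
7│♟ ♟ ♟ ♟ · ♟ ♟ ♟│7
6│· · · · · · · ♞│6
5│· · · · ♟ · · ·│5
4│♙ · · · · · · ·│4
3│· · · · · ♘ · ·│3
2│· ♙ ♙ ♙ ♙ ♙ ♙ ♙│2
1│♖ ♘ ♗ ♕ ♔ ♗ · ♖│1
  ─────────────────
  a b c d e f g h

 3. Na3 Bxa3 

  a b c d e f g h
  ─────────────────
8│♜ ♞ ♝ ♛ ♚ · · ♜│8
7│♟ ♟ ♟ ♟ · ♟ ♟ ♟│7
6│· · · · · · · ♞│6
5│· · · · ♟ · · ·│5
4│♙ · · · · · · ·│4
3│♝ · · · · ♘ · ·│3
2│· ♙ ♙ ♙ ♙ ♙ ♙ ♙│2
1│♖ · ♗ ♕ ♔ ♗ · ♖│1
  ─────────────────
  a b c d e f g h

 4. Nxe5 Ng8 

  a b c d e f g h
  ─────────────────
8│♜ ♞ ♝ ♛ ♚ · ♞ ♜│8
7│♟ ♟ ♟ ♟ · ♟ ♟ ♟│7
6│· · · · · · · ·│6
5│· · · · ♘ · · ·│5
4│♙ · · · · · · ·│4
3│♝ · · · · · · ·│3
2│· ♙ ♙ ♙ ♙ ♙ ♙ ♙│2
1│♖ · ♗ ♕ ♔ ♗ · ♖│1
  ─────────────────
  a b c d e f g h

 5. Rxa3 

  a b c d e f g h
  ─────────────────
8│♜ ♞ ♝ ♛ ♚ · ♞ ♜│8
7│♟ ♟ ♟ ♟ · ♟ ♟ ♟│7
6│· · · · · · · ·│6
5│· · · · ♘ · · ·│5
4│♙ · · · · · · ·│4
3│♖ · · · · · · ·│3
2│· ♙ ♙ ♙ ♙ ♙ ♙ ♙│2
1│· · ♗ ♕ ♔ ♗ · ♖│1
  ─────────────────
  a b c d e f g h


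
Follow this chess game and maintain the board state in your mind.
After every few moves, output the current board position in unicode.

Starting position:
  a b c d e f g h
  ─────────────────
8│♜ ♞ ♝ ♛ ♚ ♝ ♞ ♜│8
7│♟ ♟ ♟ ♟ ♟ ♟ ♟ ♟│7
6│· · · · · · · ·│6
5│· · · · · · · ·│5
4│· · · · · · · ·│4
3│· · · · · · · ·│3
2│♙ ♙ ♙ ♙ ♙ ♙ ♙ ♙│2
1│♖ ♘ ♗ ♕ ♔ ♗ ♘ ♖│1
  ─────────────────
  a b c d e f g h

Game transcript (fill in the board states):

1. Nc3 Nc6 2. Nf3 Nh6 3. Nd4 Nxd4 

  a b c d e f g h
  ─────────────────
8│♜ · ♝ ♛ ♚ ♝ · ♜│8
7│♟ ♟ ♟ ♟ ♟ ♟ ♟ ♟│7
6│· · · · · · · ♞│6
5│· · · · · · · ·│5
4│· · · ♞ · · · ·│4
3│· · ♘ · · · · ·│3
2│♙ ♙ ♙ ♙ ♙ ♙ ♙ ♙│2
1│♖ · ♗ ♕ ♔ ♗ · ♖│1
  ─────────────────
  a b c d e f g h

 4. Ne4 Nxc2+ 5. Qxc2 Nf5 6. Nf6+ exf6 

  a b c d e f g h
  ─────────────────
8│♜ · ♝ ♛ ♚ ♝ · ♜│8
7│♟ ♟ ♟ ♟ · ♟ ♟ ♟│7
6│· · · · · ♟ · ·│6
5│· · · · · ♞ · ·│5
4│· · · · · · · ·│4
3│· · · · · · · ·│3
2│♙ ♙ ♕ ♙ ♙ ♙ ♙ ♙│2
1│♖ · ♗ · ♔ ♗ · ♖│1
  ─────────────────
  a b c d e f g h

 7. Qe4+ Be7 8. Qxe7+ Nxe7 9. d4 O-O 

  a b c d e f g h
  ─────────────────
8│♜ · ♝ ♛ · ♜ ♚ ·│8
7│♟ ♟ ♟ ♟ ♞ ♟ ♟ ♟│7
6│· · · · · ♟ · ·│6
5│· · · · · · · ·│5
4│· · · ♙ · · · ·│4
3│· · · · · · · ·│3
2│♙ ♙ · · ♙ ♙ ♙ ♙│2
1│♖ · ♗ · ♔ ♗ · ♖│1
  ─────────────────
  a b c d e f g h

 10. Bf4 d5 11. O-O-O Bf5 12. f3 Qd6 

  a b c d e f g h
  ─────────────────
8│♜ · · · · ♜ ♚ ·│8
7│♟ ♟ ♟ · ♞ ♟ ♟ ♟│7
6│· · · ♛ · ♟ · ·│6
5│· · · ♟ · ♝ · ·│5
4│· · · ♙ · ♗ · ·│4
3│· · · · · ♙ · ·│3
2│♙ ♙ · · ♙ · ♙ ♙│2
1│· · ♔ ♖ · ♗ · ♖│1
  ─────────────────
  a b c d e f g h

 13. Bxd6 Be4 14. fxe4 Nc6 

  a b c d e f g h
  ─────────────────
8│♜ · · · · ♜ ♚ ·│8
7│♟ ♟ ♟ · · ♟ ♟ ♟│7
6│· · ♞ ♗ · ♟ · ·│6
5│· · · ♟ · · · ·│5
4│· · · ♙ ♙ · · ·│4
3│· · · · · · · ·│3
2│♙ ♙ · · ♙ · ♙ ♙│2
1│· · ♔ ♖ · ♗ · ♖│1
  ─────────────────
  a b c d e f g h


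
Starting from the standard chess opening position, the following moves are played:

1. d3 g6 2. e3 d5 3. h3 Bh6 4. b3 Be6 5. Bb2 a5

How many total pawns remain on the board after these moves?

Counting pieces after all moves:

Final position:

  a b c d e f g h
  ─────────────────
8│♜ ♞ · ♛ ♚ · ♞ ♜│8
7│· ♟ ♟ · ♟ ♟ · ♟│7
6│· · · · ♝ · ♟ ♝│6
5│♟ · · ♟ · · · ·│5
4│· · · · · · · ·│4
3│· ♙ · ♙ ♙ · · ♙│3
2│♙ ♗ ♙ · · ♙ ♙ ·│2
1│♖ ♘ · ♕ ♔ ♗ ♘ ♖│1
  ─────────────────
  a b c d e f g h


16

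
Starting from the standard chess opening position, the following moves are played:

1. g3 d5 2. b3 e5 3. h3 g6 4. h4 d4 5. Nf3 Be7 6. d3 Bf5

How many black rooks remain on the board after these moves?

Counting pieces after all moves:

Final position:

  a b c d e f g h
  ─────────────────
8│♜ ♞ · ♛ ♚ · ♞ ♜│8
7│♟ ♟ ♟ · ♝ ♟ · ♟│7
6│· · · · · · ♟ ·│6
5│· · · · ♟ ♝ · ·│5
4│· · · ♟ · · · ♙│4
3│· ♙ · ♙ · ♘ ♙ ·│3
2│♙ · ♙ · ♙ ♙ · ·│2
1│♖ ♘ ♗ ♕ ♔ ♗ · ♖│1
  ─────────────────
  a b c d e f g h


2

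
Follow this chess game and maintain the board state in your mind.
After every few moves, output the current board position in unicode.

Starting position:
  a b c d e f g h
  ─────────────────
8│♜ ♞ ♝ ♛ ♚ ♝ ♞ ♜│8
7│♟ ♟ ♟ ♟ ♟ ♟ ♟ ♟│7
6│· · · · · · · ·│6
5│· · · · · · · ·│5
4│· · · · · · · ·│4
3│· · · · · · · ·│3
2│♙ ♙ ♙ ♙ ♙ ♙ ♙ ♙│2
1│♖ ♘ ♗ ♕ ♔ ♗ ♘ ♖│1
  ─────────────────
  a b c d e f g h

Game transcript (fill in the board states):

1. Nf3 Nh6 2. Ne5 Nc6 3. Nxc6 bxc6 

  a b c d e f g h
  ─────────────────
8│♜ · ♝ ♛ ♚ ♝ · ♜│8
7│♟ · ♟ ♟ ♟ ♟ ♟ ♟│7
6│· · ♟ · · · · ♞│6
5│· · · · · · · ·│5
4│· · · · · · · ·│4
3│· · · · · · · ·│3
2│♙ ♙ ♙ ♙ ♙ ♙ ♙ ♙│2
1│♖ ♘ ♗ ♕ ♔ ♗ · ♖│1
  ─────────────────
  a b c d e f g h

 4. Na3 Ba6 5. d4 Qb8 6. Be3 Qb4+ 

  a b c d e f g h
  ─────────────────
8│♜ · · · ♚ ♝ · ♜│8
7│♟ · ♟ ♟ ♟ ♟ ♟ ♟│7
6│♝ · ♟ · · · · ♞│6
5│· · · · · · · ·│5
4│· ♛ · ♙ · · · ·│4
3│♘ · · · ♗ · · ·│3
2│♙ ♙ ♙ · ♙ ♙ ♙ ♙│2
1│♖ · · ♕ ♔ ♗ · ♖│1
  ─────────────────
  a b c d e f g h

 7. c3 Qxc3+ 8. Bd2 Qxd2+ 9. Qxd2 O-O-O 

  a b c d e f g h
  ─────────────────
8│· · ♚ ♜ · ♝ · ♜│8
7│♟ · ♟ ♟ ♟ ♟ ♟ ♟│7
6│♝ · ♟ · · · · ♞│6
5│· · · · · · · ·│5
4│· · · ♙ · · · ·│4
3│♘ · · · · · · ·│3
2│♙ ♙ · ♕ ♙ ♙ ♙ ♙│2
1│♖ · · · ♔ ♗ · ♖│1
  ─────────────────
  a b c d e f g h

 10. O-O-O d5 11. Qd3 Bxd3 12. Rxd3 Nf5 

  a b c d e f g h
  ─────────────────
8│· · ♚ ♜ · ♝ · ♜│8
7│♟ · ♟ · ♟ ♟ ♟ ♟│7
6│· · ♟ · · · · ·│6
5│· · · ♟ · ♞ · ·│5
4│· · · ♙ · · · ·│4
3│♘ · · ♖ · · · ·│3
2│♙ ♙ · · ♙ ♙ ♙ ♙│2
1│· · ♔ · · ♗ · ♖│1
  ─────────────────
  a b c d e f g h

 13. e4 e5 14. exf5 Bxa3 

  a b c d e f g h
  ─────────────────
8│· · ♚ ♜ · · · ♜│8
7│♟ · ♟ · · ♟ ♟ ♟│7
6│· · ♟ · · · · ·│6
5│· · · ♟ ♟ ♙ · ·│5
4│· · · ♙ · · · ·│4
3│♝ · · ♖ · · · ·│3
2│♙ ♙ · · · ♙ ♙ ♙│2
1│· · ♔ · · ♗ · ♖│1
  ─────────────────
  a b c d e f g h


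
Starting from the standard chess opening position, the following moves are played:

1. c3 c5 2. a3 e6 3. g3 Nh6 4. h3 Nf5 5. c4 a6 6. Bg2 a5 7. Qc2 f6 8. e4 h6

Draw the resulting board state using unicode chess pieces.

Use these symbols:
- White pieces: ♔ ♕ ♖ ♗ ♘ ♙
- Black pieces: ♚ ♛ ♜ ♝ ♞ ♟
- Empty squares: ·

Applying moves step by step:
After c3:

♜ ♞ ♝ ♛ ♚ ♝ ♞ ♜
♟ ♟ ♟ ♟ ♟ ♟ ♟ ♟
· · · · · · · ·
· · · · · · · ·
· · · · · · · ·
· · ♙ · · · · ·
♙ ♙ · ♙ ♙ ♙ ♙ ♙
♖ ♘ ♗ ♕ ♔ ♗ ♘ ♖


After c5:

♜ ♞ ♝ ♛ ♚ ♝ ♞ ♜
♟ ♟ · ♟ ♟ ♟ ♟ ♟
· · · · · · · ·
· · ♟ · · · · ·
· · · · · · · ·
· · ♙ · · · · ·
♙ ♙ · ♙ ♙ ♙ ♙ ♙
♖ ♘ ♗ ♕ ♔ ♗ ♘ ♖


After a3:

♜ ♞ ♝ ♛ ♚ ♝ ♞ ♜
♟ ♟ · ♟ ♟ ♟ ♟ ♟
· · · · · · · ·
· · ♟ · · · · ·
· · · · · · · ·
♙ · ♙ · · · · ·
· ♙ · ♙ ♙ ♙ ♙ ♙
♖ ♘ ♗ ♕ ♔ ♗ ♘ ♖


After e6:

♜ ♞ ♝ ♛ ♚ ♝ ♞ ♜
♟ ♟ · ♟ · ♟ ♟ ♟
· · · · ♟ · · ·
· · ♟ · · · · ·
· · · · · · · ·
♙ · ♙ · · · · ·
· ♙ · ♙ ♙ ♙ ♙ ♙
♖ ♘ ♗ ♕ ♔ ♗ ♘ ♖


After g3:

♜ ♞ ♝ ♛ ♚ ♝ ♞ ♜
♟ ♟ · ♟ · ♟ ♟ ♟
· · · · ♟ · · ·
· · ♟ · · · · ·
· · · · · · · ·
♙ · ♙ · · · ♙ ·
· ♙ · ♙ ♙ ♙ · ♙
♖ ♘ ♗ ♕ ♔ ♗ ♘ ♖


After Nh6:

♜ ♞ ♝ ♛ ♚ ♝ · ♜
♟ ♟ · ♟ · ♟ ♟ ♟
· · · · ♟ · · ♞
· · ♟ · · · · ·
· · · · · · · ·
♙ · ♙ · · · ♙ ·
· ♙ · ♙ ♙ ♙ · ♙
♖ ♘ ♗ ♕ ♔ ♗ ♘ ♖


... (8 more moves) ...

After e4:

♜ ♞ ♝ ♛ ♚ ♝ · ♜
· ♟ · ♟ · · ♟ ♟
· · · · ♟ ♟ · ·
♟ · ♟ · · ♞ · ·
· · ♙ · ♙ · · ·
♙ · · · · · ♙ ♙
· ♙ ♕ ♙ · ♙ ♗ ·
♖ ♘ ♗ · ♔ · ♘ ♖


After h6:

♜ ♞ ♝ ♛ ♚ ♝ · ♜
· ♟ · ♟ · · ♟ ·
· · · · ♟ ♟ · ♟
♟ · ♟ · · ♞ · ·
· · ♙ · ♙ · · ·
♙ · · · · · ♙ ♙
· ♙ ♕ ♙ · ♙ ♗ ·
♖ ♘ ♗ · ♔ · ♘ ♖



  a b c d e f g h
  ─────────────────
8│♜ ♞ ♝ ♛ ♚ ♝ · ♜│8
7│· ♟ · ♟ · · ♟ ·│7
6│· · · · ♟ ♟ · ♟│6
5│♟ · ♟ · · ♞ · ·│5
4│· · ♙ · ♙ · · ·│4
3│♙ · · · · · ♙ ♙│3
2│· ♙ ♕ ♙ · ♙ ♗ ·│2
1│♖ ♘ ♗ · ♔ · ♘ ♖│1
  ─────────────────
  a b c d e f g h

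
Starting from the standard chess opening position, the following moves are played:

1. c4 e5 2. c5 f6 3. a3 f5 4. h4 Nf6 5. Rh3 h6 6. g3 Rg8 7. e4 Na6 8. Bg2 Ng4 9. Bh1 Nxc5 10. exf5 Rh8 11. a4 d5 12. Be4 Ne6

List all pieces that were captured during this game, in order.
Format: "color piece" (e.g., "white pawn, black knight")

Tracking captures:
  Nxc5: captured white pawn
  exf5: captured black pawn

white pawn, black pawn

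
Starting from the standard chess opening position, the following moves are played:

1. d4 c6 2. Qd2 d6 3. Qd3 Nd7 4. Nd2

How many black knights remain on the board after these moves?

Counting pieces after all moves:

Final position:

  a b c d e f g h
  ─────────────────
8│♜ · ♝ ♛ ♚ ♝ ♞ ♜│8
7│♟ ♟ · ♞ ♟ ♟ ♟ ♟│7
6│· · ♟ ♟ · · · ·│6
5│· · · · · · · ·│5
4│· · · ♙ · · · ·│4
3│· · · ♕ · · · ·│3
2│♙ ♙ ♙ ♘ ♙ ♙ ♙ ♙│2
1│♖ · ♗ · ♔ ♗ ♘ ♖│1
  ─────────────────
  a b c d e f g h


2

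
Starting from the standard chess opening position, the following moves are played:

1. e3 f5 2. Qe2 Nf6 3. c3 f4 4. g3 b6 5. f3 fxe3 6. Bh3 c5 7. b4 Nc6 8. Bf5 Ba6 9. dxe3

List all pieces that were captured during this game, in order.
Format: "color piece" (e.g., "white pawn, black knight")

Tracking captures:
  fxe3: captured white pawn
  dxe3: captured black pawn

white pawn, black pawn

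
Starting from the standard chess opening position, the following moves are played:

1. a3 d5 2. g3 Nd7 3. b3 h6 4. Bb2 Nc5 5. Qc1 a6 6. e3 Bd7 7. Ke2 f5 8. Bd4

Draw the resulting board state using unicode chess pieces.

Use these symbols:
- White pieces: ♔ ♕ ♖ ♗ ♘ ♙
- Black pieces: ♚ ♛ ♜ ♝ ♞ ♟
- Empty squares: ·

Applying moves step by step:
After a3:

♜ ♞ ♝ ♛ ♚ ♝ ♞ ♜
♟ ♟ ♟ ♟ ♟ ♟ ♟ ♟
· · · · · · · ·
· · · · · · · ·
· · · · · · · ·
♙ · · · · · · ·
· ♙ ♙ ♙ ♙ ♙ ♙ ♙
♖ ♘ ♗ ♕ ♔ ♗ ♘ ♖


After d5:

♜ ♞ ♝ ♛ ♚ ♝ ♞ ♜
♟ ♟ ♟ · ♟ ♟ ♟ ♟
· · · · · · · ·
· · · ♟ · · · ·
· · · · · · · ·
♙ · · · · · · ·
· ♙ ♙ ♙ ♙ ♙ ♙ ♙
♖ ♘ ♗ ♕ ♔ ♗ ♘ ♖


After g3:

♜ ♞ ♝ ♛ ♚ ♝ ♞ ♜
♟ ♟ ♟ · ♟ ♟ ♟ ♟
· · · · · · · ·
· · · ♟ · · · ·
· · · · · · · ·
♙ · · · · · ♙ ·
· ♙ ♙ ♙ ♙ ♙ · ♙
♖ ♘ ♗ ♕ ♔ ♗ ♘ ♖


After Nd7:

♜ · ♝ ♛ ♚ ♝ ♞ ♜
♟ ♟ ♟ ♞ ♟ ♟ ♟ ♟
· · · · · · · ·
· · · ♟ · · · ·
· · · · · · · ·
♙ · · · · · ♙ ·
· ♙ ♙ ♙ ♙ ♙ · ♙
♖ ♘ ♗ ♕ ♔ ♗ ♘ ♖


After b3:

♜ · ♝ ♛ ♚ ♝ ♞ ♜
♟ ♟ ♟ ♞ ♟ ♟ ♟ ♟
· · · · · · · ·
· · · ♟ · · · ·
· · · · · · · ·
♙ ♙ · · · · ♙ ·
· · ♙ ♙ ♙ ♙ · ♙
♖ ♘ ♗ ♕ ♔ ♗ ♘ ♖


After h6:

♜ · ♝ ♛ ♚ ♝ ♞ ♜
♟ ♟ ♟ ♞ ♟ ♟ ♟ ·
· · · · · · · ♟
· · · ♟ · · · ·
· · · · · · · ·
♙ ♙ · · · · ♙ ·
· · ♙ ♙ ♙ ♙ · ♙
♖ ♘ ♗ ♕ ♔ ♗ ♘ ♖


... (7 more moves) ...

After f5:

♜ · · ♛ ♚ ♝ ♞ ♜
· ♟ ♟ ♝ ♟ · ♟ ·
♟ · · · · · · ♟
· · ♞ ♟ · ♟ · ·
· · · · · · · ·
♙ ♙ · · ♙ · ♙ ·
· ♗ ♙ ♙ ♔ ♙ · ♙
♖ ♘ ♕ · · ♗ ♘ ♖


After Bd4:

♜ · · ♛ ♚ ♝ ♞ ♜
· ♟ ♟ ♝ ♟ · ♟ ·
♟ · · · · · · ♟
· · ♞ ♟ · ♟ · ·
· · · ♗ · · · ·
♙ ♙ · · ♙ · ♙ ·
· · ♙ ♙ ♔ ♙ · ♙
♖ ♘ ♕ · · ♗ ♘ ♖



  a b c d e f g h
  ─────────────────
8│♜ · · ♛ ♚ ♝ ♞ ♜│8
7│· ♟ ♟ ♝ ♟ · ♟ ·│7
6│♟ · · · · · · ♟│6
5│· · ♞ ♟ · ♟ · ·│5
4│· · · ♗ · · · ·│4
3│♙ ♙ · · ♙ · ♙ ·│3
2│· · ♙ ♙ ♔ ♙ · ♙│2
1│♖ ♘ ♕ · · ♗ ♘ ♖│1
  ─────────────────
  a b c d e f g h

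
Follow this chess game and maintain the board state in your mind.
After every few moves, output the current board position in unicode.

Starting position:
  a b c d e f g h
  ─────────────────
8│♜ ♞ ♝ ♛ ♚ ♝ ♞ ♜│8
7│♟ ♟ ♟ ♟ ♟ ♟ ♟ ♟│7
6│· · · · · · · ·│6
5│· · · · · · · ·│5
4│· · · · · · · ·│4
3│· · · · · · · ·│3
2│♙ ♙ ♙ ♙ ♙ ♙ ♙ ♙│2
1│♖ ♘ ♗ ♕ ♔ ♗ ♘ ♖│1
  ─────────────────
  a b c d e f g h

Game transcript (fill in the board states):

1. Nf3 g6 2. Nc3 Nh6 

  a b c d e f g h
  ─────────────────
8│♜ ♞ ♝ ♛ ♚ ♝ · ♜│8
7│♟ ♟ ♟ ♟ ♟ ♟ · ♟│7
6│· · · · · · ♟ ♞│6
5│· · · · · · · ·│5
4│· · · · · · · ·│4
3│· · ♘ · · ♘ · ·│3
2│♙ ♙ ♙ ♙ ♙ ♙ ♙ ♙│2
1│♖ · ♗ ♕ ♔ ♗ · ♖│1
  ─────────────────
  a b c d e f g h

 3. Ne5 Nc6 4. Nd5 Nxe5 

  a b c d e f g h
  ─────────────────
8│♜ · ♝ ♛ ♚ ♝ · ♜│8
7│♟ ♟ ♟ ♟ ♟ ♟ · ♟│7
6│· · · · · · ♟ ♞│6
5│· · · ♘ ♞ · · ·│5
4│· · · · · · · ·│4
3│· · · · · · · ·│3
2│♙ ♙ ♙ ♙ ♙ ♙ ♙ ♙│2
1│♖ · ♗ ♕ ♔ ♗ · ♖│1
  ─────────────────
  a b c d e f g h

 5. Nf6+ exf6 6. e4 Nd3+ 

  a b c d e f g h
  ─────────────────
8│♜ · ♝ ♛ ♚ ♝ · ♜│8
7│♟ ♟ ♟ ♟ · ♟ · ♟│7
6│· · · · · ♟ ♟ ♞│6
5│· · · · · · · ·│5
4│· · · · ♙ · · ·│4
3│· · · ♞ · · · ·│3
2│♙ ♙ ♙ ♙ · ♙ ♙ ♙│2
1│♖ · ♗ ♕ ♔ ♗ · ♖│1
  ─────────────────
  a b c d e f g h



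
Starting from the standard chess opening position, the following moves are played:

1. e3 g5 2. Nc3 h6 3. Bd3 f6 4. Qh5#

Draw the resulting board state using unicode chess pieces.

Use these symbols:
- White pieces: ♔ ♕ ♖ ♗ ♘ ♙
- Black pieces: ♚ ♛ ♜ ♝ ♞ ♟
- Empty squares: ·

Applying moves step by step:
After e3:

♜ ♞ ♝ ♛ ♚ ♝ ♞ ♜
♟ ♟ ♟ ♟ ♟ ♟ ♟ ♟
· · · · · · · ·
· · · · · · · ·
· · · · · · · ·
· · · · ♙ · · ·
♙ ♙ ♙ ♙ · ♙ ♙ ♙
♖ ♘ ♗ ♕ ♔ ♗ ♘ ♖


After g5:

♜ ♞ ♝ ♛ ♚ ♝ ♞ ♜
♟ ♟ ♟ ♟ ♟ ♟ · ♟
· · · · · · · ·
· · · · · · ♟ ·
· · · · · · · ·
· · · · ♙ · · ·
♙ ♙ ♙ ♙ · ♙ ♙ ♙
♖ ♘ ♗ ♕ ♔ ♗ ♘ ♖


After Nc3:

♜ ♞ ♝ ♛ ♚ ♝ ♞ ♜
♟ ♟ ♟ ♟ ♟ ♟ · ♟
· · · · · · · ·
· · · · · · ♟ ·
· · · · · · · ·
· · ♘ · ♙ · · ·
♙ ♙ ♙ ♙ · ♙ ♙ ♙
♖ · ♗ ♕ ♔ ♗ ♘ ♖


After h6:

♜ ♞ ♝ ♛ ♚ ♝ ♞ ♜
♟ ♟ ♟ ♟ ♟ ♟ · ·
· · · · · · · ♟
· · · · · · ♟ ·
· · · · · · · ·
· · ♘ · ♙ · · ·
♙ ♙ ♙ ♙ · ♙ ♙ ♙
♖ · ♗ ♕ ♔ ♗ ♘ ♖


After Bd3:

♜ ♞ ♝ ♛ ♚ ♝ ♞ ♜
♟ ♟ ♟ ♟ ♟ ♟ · ·
· · · · · · · ♟
· · · · · · ♟ ·
· · · · · · · ·
· · ♘ ♗ ♙ · · ·
♙ ♙ ♙ ♙ · ♙ ♙ ♙
♖ · ♗ ♕ ♔ · ♘ ♖


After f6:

♜ ♞ ♝ ♛ ♚ ♝ ♞ ♜
♟ ♟ ♟ ♟ ♟ · · ·
· · · · · ♟ · ♟
· · · · · · ♟ ·
· · · · · · · ·
· · ♘ ♗ ♙ · · ·
♙ ♙ ♙ ♙ · ♙ ♙ ♙
♖ · ♗ ♕ ♔ · ♘ ♖


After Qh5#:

♜ ♞ ♝ ♛ ♚ ♝ ♞ ♜
♟ ♟ ♟ ♟ ♟ · · ·
· · · · · ♟ · ♟
· · · · · · ♟ ♕
· · · · · · · ·
· · ♘ ♗ ♙ · · ·
♙ ♙ ♙ ♙ · ♙ ♙ ♙
♖ · ♗ · ♔ · ♘ ♖



  a b c d e f g h
  ─────────────────
8│♜ ♞ ♝ ♛ ♚ ♝ ♞ ♜│8
7│♟ ♟ ♟ ♟ ♟ · · ·│7
6│· · · · · ♟ · ♟│6
5│· · · · · · ♟ ♕│5
4│· · · · · · · ·│4
3│· · ♘ ♗ ♙ · · ·│3
2│♙ ♙ ♙ ♙ · ♙ ♙ ♙│2
1│♖ · ♗ · ♔ · ♘ ♖│1
  ─────────────────
  a b c d e f g h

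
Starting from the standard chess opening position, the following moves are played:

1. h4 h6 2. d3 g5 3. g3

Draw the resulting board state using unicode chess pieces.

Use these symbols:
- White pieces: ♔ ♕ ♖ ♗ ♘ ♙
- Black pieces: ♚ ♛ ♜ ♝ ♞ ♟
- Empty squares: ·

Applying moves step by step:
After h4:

♜ ♞ ♝ ♛ ♚ ♝ ♞ ♜
♟ ♟ ♟ ♟ ♟ ♟ ♟ ♟
· · · · · · · ·
· · · · · · · ·
· · · · · · · ♙
· · · · · · · ·
♙ ♙ ♙ ♙ ♙ ♙ ♙ ·
♖ ♘ ♗ ♕ ♔ ♗ ♘ ♖


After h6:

♜ ♞ ♝ ♛ ♚ ♝ ♞ ♜
♟ ♟ ♟ ♟ ♟ ♟ ♟ ·
· · · · · · · ♟
· · · · · · · ·
· · · · · · · ♙
· · · · · · · ·
♙ ♙ ♙ ♙ ♙ ♙ ♙ ·
♖ ♘ ♗ ♕ ♔ ♗ ♘ ♖


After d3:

♜ ♞ ♝ ♛ ♚ ♝ ♞ ♜
♟ ♟ ♟ ♟ ♟ ♟ ♟ ·
· · · · · · · ♟
· · · · · · · ·
· · · · · · · ♙
· · · ♙ · · · ·
♙ ♙ ♙ · ♙ ♙ ♙ ·
♖ ♘ ♗ ♕ ♔ ♗ ♘ ♖


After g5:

♜ ♞ ♝ ♛ ♚ ♝ ♞ ♜
♟ ♟ ♟ ♟ ♟ ♟ · ·
· · · · · · · ♟
· · · · · · ♟ ·
· · · · · · · ♙
· · · ♙ · · · ·
♙ ♙ ♙ · ♙ ♙ ♙ ·
♖ ♘ ♗ ♕ ♔ ♗ ♘ ♖


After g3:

♜ ♞ ♝ ♛ ♚ ♝ ♞ ♜
♟ ♟ ♟ ♟ ♟ ♟ · ·
· · · · · · · ♟
· · · · · · ♟ ·
· · · · · · · ♙
· · · ♙ · · ♙ ·
♙ ♙ ♙ · ♙ ♙ · ·
♖ ♘ ♗ ♕ ♔ ♗ ♘ ♖



  a b c d e f g h
  ─────────────────
8│♜ ♞ ♝ ♛ ♚ ♝ ♞ ♜│8
7│♟ ♟ ♟ ♟ ♟ ♟ · ·│7
6│· · · · · · · ♟│6
5│· · · · · · ♟ ·│5
4│· · · · · · · ♙│4
3│· · · ♙ · · ♙ ·│3
2│♙ ♙ ♙ · ♙ ♙ · ·│2
1│♖ ♘ ♗ ♕ ♔ ♗ ♘ ♖│1
  ─────────────────
  a b c d e f g h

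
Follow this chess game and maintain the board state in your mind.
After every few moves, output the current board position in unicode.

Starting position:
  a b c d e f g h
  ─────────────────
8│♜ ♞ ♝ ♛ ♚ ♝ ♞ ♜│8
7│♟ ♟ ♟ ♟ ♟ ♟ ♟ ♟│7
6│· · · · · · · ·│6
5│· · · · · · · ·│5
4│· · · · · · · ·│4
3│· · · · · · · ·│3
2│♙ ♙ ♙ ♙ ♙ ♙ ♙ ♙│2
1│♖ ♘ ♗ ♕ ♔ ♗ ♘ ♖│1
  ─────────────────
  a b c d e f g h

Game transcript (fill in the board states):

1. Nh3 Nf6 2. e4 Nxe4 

  a b c d e f g h
  ─────────────────
8│♜ ♞ ♝ ♛ ♚ ♝ · ♜│8
7│♟ ♟ ♟ ♟ ♟ ♟ ♟ ♟│7
6│· · · · · · · ·│6
5│· · · · · · · ·│5
4│· · · · ♞ · · ·│4
3│· · · · · · · ♘│3
2│♙ ♙ ♙ ♙ · ♙ ♙ ♙│2
1│♖ ♘ ♗ ♕ ♔ ♗ · ♖│1
  ─────────────────
  a b c d e f g h

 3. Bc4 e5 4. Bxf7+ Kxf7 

  a b c d e f g h
  ─────────────────
8│♜ ♞ ♝ ♛ · ♝ · ♜│8
7│♟ ♟ ♟ ♟ · ♚ ♟ ♟│7
6│· · · · · · · ·│6
5│· · · · ♟ · · ·│5
4│· · · · ♞ · · ·│4
3│· · · · · · · ♘│3
2│♙ ♙ ♙ ♙ · ♙ ♙ ♙│2
1│♖ ♘ ♗ ♕ ♔ · · ♖│1
  ─────────────────
  a b c d e f g h

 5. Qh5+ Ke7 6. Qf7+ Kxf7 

  a b c d e f g h
  ─────────────────
8│♜ ♞ ♝ ♛ · ♝ · ♜│8
7│♟ ♟ ♟ ♟ · ♚ ♟ ♟│7
6│· · · · · · · ·│6
5│· · · · ♟ · · ·│5
4│· · · · ♞ · · ·│4
3│· · · · · · · ♘│3
2│♙ ♙ ♙ ♙ · ♙ ♙ ♙│2
1│♖ ♘ ♗ · ♔ · · ♖│1
  ─────────────────
  a b c d e f g h

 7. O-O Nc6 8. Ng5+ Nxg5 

  a b c d e f g h
  ─────────────────
8│♜ · ♝ ♛ · ♝ · ♜│8
7│♟ ♟ ♟ ♟ · ♚ ♟ ♟│7
6│· · ♞ · · · · ·│6
5│· · · · ♟ · ♞ ·│5
4│· · · · · · · ·│4
3│· · · · · · · ·│3
2│♙ ♙ ♙ ♙ · ♙ ♙ ♙│2
1│♖ ♘ ♗ · · ♖ ♔ ·│1
  ─────────────────
  a b c d e f g h

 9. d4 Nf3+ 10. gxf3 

  a b c d e f g h
  ─────────────────
8│♜ · ♝ ♛ · ♝ · ♜│8
7│♟ ♟ ♟ ♟ · ♚ ♟ ♟│7
6│· · ♞ · · · · ·│6
5│· · · · ♟ · · ·│5
4│· · · ♙ · · · ·│4
3│· · · · · ♙ · ·│3
2│♙ ♙ ♙ · · ♙ · ♙│2
1│♖ ♘ ♗ · · ♖ ♔ ·│1
  ─────────────────
  a b c d e f g h


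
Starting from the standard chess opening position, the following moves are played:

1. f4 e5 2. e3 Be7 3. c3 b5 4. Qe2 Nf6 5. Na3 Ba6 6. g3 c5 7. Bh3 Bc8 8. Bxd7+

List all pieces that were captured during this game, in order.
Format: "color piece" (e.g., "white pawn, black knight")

Tracking captures:
  Bxd7+: captured black pawn

black pawn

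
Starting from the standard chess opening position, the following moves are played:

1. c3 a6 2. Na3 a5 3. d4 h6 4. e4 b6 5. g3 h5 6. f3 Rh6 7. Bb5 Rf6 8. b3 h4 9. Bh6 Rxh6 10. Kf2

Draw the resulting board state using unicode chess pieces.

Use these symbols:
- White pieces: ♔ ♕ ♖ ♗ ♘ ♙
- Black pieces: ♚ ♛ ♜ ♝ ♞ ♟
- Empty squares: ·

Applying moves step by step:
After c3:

♜ ♞ ♝ ♛ ♚ ♝ ♞ ♜
♟ ♟ ♟ ♟ ♟ ♟ ♟ ♟
· · · · · · · ·
· · · · · · · ·
· · · · · · · ·
· · ♙ · · · · ·
♙ ♙ · ♙ ♙ ♙ ♙ ♙
♖ ♘ ♗ ♕ ♔ ♗ ♘ ♖


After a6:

♜ ♞ ♝ ♛ ♚ ♝ ♞ ♜
· ♟ ♟ ♟ ♟ ♟ ♟ ♟
♟ · · · · · · ·
· · · · · · · ·
· · · · · · · ·
· · ♙ · · · · ·
♙ ♙ · ♙ ♙ ♙ ♙ ♙
♖ ♘ ♗ ♕ ♔ ♗ ♘ ♖


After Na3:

♜ ♞ ♝ ♛ ♚ ♝ ♞ ♜
· ♟ ♟ ♟ ♟ ♟ ♟ ♟
♟ · · · · · · ·
· · · · · · · ·
· · · · · · · ·
♘ · ♙ · · · · ·
♙ ♙ · ♙ ♙ ♙ ♙ ♙
♖ · ♗ ♕ ♔ ♗ ♘ ♖


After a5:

♜ ♞ ♝ ♛ ♚ ♝ ♞ ♜
· ♟ ♟ ♟ ♟ ♟ ♟ ♟
· · · · · · · ·
♟ · · · · · · ·
· · · · · · · ·
♘ · ♙ · · · · ·
♙ ♙ · ♙ ♙ ♙ ♙ ♙
♖ · ♗ ♕ ♔ ♗ ♘ ♖


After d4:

♜ ♞ ♝ ♛ ♚ ♝ ♞ ♜
· ♟ ♟ ♟ ♟ ♟ ♟ ♟
· · · · · · · ·
♟ · · · · · · ·
· · · ♙ · · · ·
♘ · ♙ · · · · ·
♙ ♙ · · ♙ ♙ ♙ ♙
♖ · ♗ ♕ ♔ ♗ ♘ ♖


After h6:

♜ ♞ ♝ ♛ ♚ ♝ ♞ ♜
· ♟ ♟ ♟ ♟ ♟ ♟ ·
· · · · · · · ♟
♟ · · · · · · ·
· · · ♙ · · · ·
♘ · ♙ · · · · ·
♙ ♙ · · ♙ ♙ ♙ ♙
♖ · ♗ ♕ ♔ ♗ ♘ ♖


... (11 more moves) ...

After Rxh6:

♜ ♞ ♝ ♛ ♚ ♝ ♞ ·
· · ♟ ♟ ♟ ♟ ♟ ·
· ♟ · · · · · ♜
♟ ♗ · · · · · ·
· · · ♙ ♙ · · ♟
♘ ♙ ♙ · · ♙ ♙ ·
♙ · · · · · · ♙
♖ · · ♕ ♔ · ♘ ♖


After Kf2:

♜ ♞ ♝ ♛ ♚ ♝ ♞ ·
· · ♟ ♟ ♟ ♟ ♟ ·
· ♟ · · · · · ♜
♟ ♗ · · · · · ·
· · · ♙ ♙ · · ♟
♘ ♙ ♙ · · ♙ ♙ ·
♙ · · · · ♔ · ♙
♖ · · ♕ · · ♘ ♖



  a b c d e f g h
  ─────────────────
8│♜ ♞ ♝ ♛ ♚ ♝ ♞ ·│8
7│· · ♟ ♟ ♟ ♟ ♟ ·│7
6│· ♟ · · · · · ♜│6
5│♟ ♗ · · · · · ·│5
4│· · · ♙ ♙ · · ♟│4
3│♘ ♙ ♙ · · ♙ ♙ ·│3
2│♙ · · · · ♔ · ♙│2
1│♖ · · ♕ · · ♘ ♖│1
  ─────────────────
  a b c d e f g h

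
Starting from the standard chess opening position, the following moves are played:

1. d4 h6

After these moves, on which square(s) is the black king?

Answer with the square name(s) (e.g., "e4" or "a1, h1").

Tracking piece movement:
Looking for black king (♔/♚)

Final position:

  a b c d e f g h
  ─────────────────
8│♜ ♞ ♝ ♛ ♚ ♝ ♞ ♜│8
7│♟ ♟ ♟ ♟ ♟ ♟ ♟ ·│7
6│· · · · · · · ♟│6
5│· · · · · · · ·│5
4│· · · ♙ · · · ·│4
3│· · · · · · · ·│3
2│♙ ♙ ♙ · ♙ ♙ ♙ ♙│2
1│♖ ♘ ♗ ♕ ♔ ♗ ♘ ♖│1
  ─────────────────
  a b c d e f g h


e8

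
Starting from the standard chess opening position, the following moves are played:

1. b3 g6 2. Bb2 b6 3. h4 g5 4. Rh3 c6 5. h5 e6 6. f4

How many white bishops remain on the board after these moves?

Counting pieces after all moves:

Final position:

  a b c d e f g h
  ─────────────────
8│♜ ♞ ♝ ♛ ♚ ♝ ♞ ♜│8
7│♟ · · ♟ · ♟ · ♟│7
6│· ♟ ♟ · ♟ · · ·│6
5│· · · · · · ♟ ♙│5
4│· · · · · ♙ · ·│4
3│· ♙ · · · · · ♖│3
2│♙ ♗ ♙ ♙ ♙ · ♙ ·│2
1│♖ ♘ · ♕ ♔ ♗ ♘ ·│1
  ─────────────────
  a b c d e f g h


2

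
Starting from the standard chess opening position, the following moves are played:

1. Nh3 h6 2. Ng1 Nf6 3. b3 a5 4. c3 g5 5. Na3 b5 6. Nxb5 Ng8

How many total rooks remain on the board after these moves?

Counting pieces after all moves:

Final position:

  a b c d e f g h
  ─────────────────
8│♜ ♞ ♝ ♛ ♚ ♝ ♞ ♜│8
7│· · ♟ ♟ ♟ ♟ · ·│7
6│· · · · · · · ♟│6
5│♟ ♘ · · · · ♟ ·│5
4│· · · · · · · ·│4
3│· ♙ ♙ · · · · ·│3
2│♙ · · ♙ ♙ ♙ ♙ ♙│2
1│♖ · ♗ ♕ ♔ ♗ ♘ ♖│1
  ─────────────────
  a b c d e f g h


4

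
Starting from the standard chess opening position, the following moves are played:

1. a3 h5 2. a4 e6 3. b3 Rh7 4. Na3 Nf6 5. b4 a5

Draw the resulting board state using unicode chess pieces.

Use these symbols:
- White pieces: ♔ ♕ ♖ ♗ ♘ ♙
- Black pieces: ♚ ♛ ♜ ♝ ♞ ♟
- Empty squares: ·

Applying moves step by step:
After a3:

♜ ♞ ♝ ♛ ♚ ♝ ♞ ♜
♟ ♟ ♟ ♟ ♟ ♟ ♟ ♟
· · · · · · · ·
· · · · · · · ·
· · · · · · · ·
♙ · · · · · · ·
· ♙ ♙ ♙ ♙ ♙ ♙ ♙
♖ ♘ ♗ ♕ ♔ ♗ ♘ ♖


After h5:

♜ ♞ ♝ ♛ ♚ ♝ ♞ ♜
♟ ♟ ♟ ♟ ♟ ♟ ♟ ·
· · · · · · · ·
· · · · · · · ♟
· · · · · · · ·
♙ · · · · · · ·
· ♙ ♙ ♙ ♙ ♙ ♙ ♙
♖ ♘ ♗ ♕ ♔ ♗ ♘ ♖


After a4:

♜ ♞ ♝ ♛ ♚ ♝ ♞ ♜
♟ ♟ ♟ ♟ ♟ ♟ ♟ ·
· · · · · · · ·
· · · · · · · ♟
♙ · · · · · · ·
· · · · · · · ·
· ♙ ♙ ♙ ♙ ♙ ♙ ♙
♖ ♘ ♗ ♕ ♔ ♗ ♘ ♖


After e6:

♜ ♞ ♝ ♛ ♚ ♝ ♞ ♜
♟ ♟ ♟ ♟ · ♟ ♟ ·
· · · · ♟ · · ·
· · · · · · · ♟
♙ · · · · · · ·
· · · · · · · ·
· ♙ ♙ ♙ ♙ ♙ ♙ ♙
♖ ♘ ♗ ♕ ♔ ♗ ♘ ♖


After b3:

♜ ♞ ♝ ♛ ♚ ♝ ♞ ♜
♟ ♟ ♟ ♟ · ♟ ♟ ·
· · · · ♟ · · ·
· · · · · · · ♟
♙ · · · · · · ·
· ♙ · · · · · ·
· · ♙ ♙ ♙ ♙ ♙ ♙
♖ ♘ ♗ ♕ ♔ ♗ ♘ ♖


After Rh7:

♜ ♞ ♝ ♛ ♚ ♝ ♞ ·
♟ ♟ ♟ ♟ · ♟ ♟ ♜
· · · · ♟ · · ·
· · · · · · · ♟
♙ · · · · · · ·
· ♙ · · · · · ·
· · ♙ ♙ ♙ ♙ ♙ ♙
♖ ♘ ♗ ♕ ♔ ♗ ♘ ♖


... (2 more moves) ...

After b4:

♜ ♞ ♝ ♛ ♚ ♝ · ·
♟ ♟ ♟ ♟ · ♟ ♟ ♜
· · · · ♟ ♞ · ·
· · · · · · · ♟
♙ ♙ · · · · · ·
♘ · · · · · · ·
· · ♙ ♙ ♙ ♙ ♙ ♙
♖ · ♗ ♕ ♔ ♗ ♘ ♖


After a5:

♜ ♞ ♝ ♛ ♚ ♝ · ·
· ♟ ♟ ♟ · ♟ ♟ ♜
· · · · ♟ ♞ · ·
♟ · · · · · · ♟
♙ ♙ · · · · · ·
♘ · · · · · · ·
· · ♙ ♙ ♙ ♙ ♙ ♙
♖ · ♗ ♕ ♔ ♗ ♘ ♖



  a b c d e f g h
  ─────────────────
8│♜ ♞ ♝ ♛ ♚ ♝ · ·│8
7│· ♟ ♟ ♟ · ♟ ♟ ♜│7
6│· · · · ♟ ♞ · ·│6
5│♟ · · · · · · ♟│5
4│♙ ♙ · · · · · ·│4
3│♘ · · · · · · ·│3
2│· · ♙ ♙ ♙ ♙ ♙ ♙│2
1│♖ · ♗ ♕ ♔ ♗ ♘ ♖│1
  ─────────────────
  a b c d e f g h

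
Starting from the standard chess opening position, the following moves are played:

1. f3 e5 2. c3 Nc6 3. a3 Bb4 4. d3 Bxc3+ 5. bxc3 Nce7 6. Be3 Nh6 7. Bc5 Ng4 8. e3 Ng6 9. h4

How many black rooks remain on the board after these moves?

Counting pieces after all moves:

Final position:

  a b c d e f g h
  ─────────────────
8│♜ · ♝ ♛ ♚ · · ♜│8
7│♟ ♟ ♟ ♟ · ♟ ♟ ♟│7
6│· · · · · · ♞ ·│6
5│· · ♗ · ♟ · · ·│5
4│· · · · · · ♞ ♙│4
3│♙ · ♙ ♙ ♙ ♙ · ·│3
2│· · · · · · ♙ ·│2
1│♖ ♘ · ♕ ♔ ♗ ♘ ♖│1
  ─────────────────
  a b c d e f g h


2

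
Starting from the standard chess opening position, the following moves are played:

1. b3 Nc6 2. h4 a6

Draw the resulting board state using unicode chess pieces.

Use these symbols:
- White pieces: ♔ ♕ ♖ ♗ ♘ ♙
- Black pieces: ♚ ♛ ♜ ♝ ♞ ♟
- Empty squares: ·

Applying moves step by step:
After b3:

♜ ♞ ♝ ♛ ♚ ♝ ♞ ♜
♟ ♟ ♟ ♟ ♟ ♟ ♟ ♟
· · · · · · · ·
· · · · · · · ·
· · · · · · · ·
· ♙ · · · · · ·
♙ · ♙ ♙ ♙ ♙ ♙ ♙
♖ ♘ ♗ ♕ ♔ ♗ ♘ ♖


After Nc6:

♜ · ♝ ♛ ♚ ♝ ♞ ♜
♟ ♟ ♟ ♟ ♟ ♟ ♟ ♟
· · ♞ · · · · ·
· · · · · · · ·
· · · · · · · ·
· ♙ · · · · · ·
♙ · ♙ ♙ ♙ ♙ ♙ ♙
♖ ♘ ♗ ♕ ♔ ♗ ♘ ♖


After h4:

♜ · ♝ ♛ ♚ ♝ ♞ ♜
♟ ♟ ♟ ♟ ♟ ♟ ♟ ♟
· · ♞ · · · · ·
· · · · · · · ·
· · · · · · · ♙
· ♙ · · · · · ·
♙ · ♙ ♙ ♙ ♙ ♙ ·
♖ ♘ ♗ ♕ ♔ ♗ ♘ ♖


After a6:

♜ · ♝ ♛ ♚ ♝ ♞ ♜
· ♟ ♟ ♟ ♟ ♟ ♟ ♟
♟ · ♞ · · · · ·
· · · · · · · ·
· · · · · · · ♙
· ♙ · · · · · ·
♙ · ♙ ♙ ♙ ♙ ♙ ·
♖ ♘ ♗ ♕ ♔ ♗ ♘ ♖



  a b c d e f g h
  ─────────────────
8│♜ · ♝ ♛ ♚ ♝ ♞ ♜│8
7│· ♟ ♟ ♟ ♟ ♟ ♟ ♟│7
6│♟ · ♞ · · · · ·│6
5│· · · · · · · ·│5
4│· · · · · · · ♙│4
3│· ♙ · · · · · ·│3
2│♙ · ♙ ♙ ♙ ♙ ♙ ·│2
1│♖ ♘ ♗ ♕ ♔ ♗ ♘ ♖│1
  ─────────────────
  a b c d e f g h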